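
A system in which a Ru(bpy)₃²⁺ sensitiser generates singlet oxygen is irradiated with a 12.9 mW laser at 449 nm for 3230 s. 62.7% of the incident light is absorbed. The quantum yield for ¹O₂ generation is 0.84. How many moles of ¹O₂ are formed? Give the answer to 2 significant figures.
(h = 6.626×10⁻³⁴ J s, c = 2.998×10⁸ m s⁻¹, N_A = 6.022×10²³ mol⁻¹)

Photon energy at 449 nm: hc/λ = (6.626×10⁻³⁴)(2.998×10⁸)/(449×10⁻⁹) = 4.424×10⁻¹⁹ J.
Energy delivered: (12.9 mW)(3230 s) = 41.67 J.
Photons incident: 41.67 / 4.424×10⁻¹⁹ = 9.419×10¹⁹, i.e. 9.419×10¹⁹/6.022×10²³ = 1.564×10⁻⁴ mol.
Photons absorbed: 0.627 × 1.564×10⁻⁴ = 9.806×10⁻⁵ mol.
Product: Φ × n_abs = 0.84 × 9.806×10⁻⁵ = 8.237×10⁻⁵ mol.

8.2×10⁻⁵ mol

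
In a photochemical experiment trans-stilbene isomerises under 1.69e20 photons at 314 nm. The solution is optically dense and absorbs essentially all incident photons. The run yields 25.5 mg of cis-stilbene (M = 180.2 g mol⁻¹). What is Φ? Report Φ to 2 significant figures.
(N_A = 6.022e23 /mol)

Product: 25.5 mg / 180.2 g mol⁻¹ = 1.415e-4 mol.
Moles of photons: 1.69e20 / 6.022e23 = 2.806e-4 mol.
Φ = 1.415e-4 mol / 2.806e-4 mol photons = 0.50.

Φ = 0.50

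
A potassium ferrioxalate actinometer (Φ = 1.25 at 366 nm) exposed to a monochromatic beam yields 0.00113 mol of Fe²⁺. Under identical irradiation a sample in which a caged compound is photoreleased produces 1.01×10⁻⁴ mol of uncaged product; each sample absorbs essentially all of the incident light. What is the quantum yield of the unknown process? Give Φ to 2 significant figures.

Φ = 0.11

Photons absorbed by the actinometer: 0.00113 / 1.25 = 9.040×10⁻⁴ mol.
Φ(unknown) = 1.01×10⁻⁴ / 9.040×10⁻⁴ = 0.11.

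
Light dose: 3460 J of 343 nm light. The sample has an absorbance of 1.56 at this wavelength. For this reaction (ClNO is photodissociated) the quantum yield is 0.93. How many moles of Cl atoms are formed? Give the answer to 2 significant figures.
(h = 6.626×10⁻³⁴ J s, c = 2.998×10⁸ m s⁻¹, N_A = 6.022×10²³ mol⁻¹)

0.0090 mol

Photon energy at 343 nm: hc/λ = (6.626×10⁻³⁴)(2.998×10⁸)/(343×10⁻⁹) = 5.791×10⁻¹⁹ J.
Photons incident: 3460 / 5.791×10⁻¹⁹ = 5.975×10²¹, i.e. 5.975×10²¹/6.022×10²³ = 0.009922 mol.
Fraction absorbed: 1 − 10^(−1.56) = 0.9725.
Photons absorbed: 0.9725 × 0.009922 = 0.009649 mol.
Product: Φ × n_abs = 0.93 × 0.009649 = 0.008974 mol.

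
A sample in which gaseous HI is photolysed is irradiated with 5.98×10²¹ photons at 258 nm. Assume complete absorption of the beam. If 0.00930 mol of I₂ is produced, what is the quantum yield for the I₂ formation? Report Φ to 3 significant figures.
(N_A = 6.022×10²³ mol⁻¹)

Φ = 0.937

Moles of photons: 5.98×10²¹ / 6.022×10²³ = 0.009930 mol.
Φ = 0.00930 mol / 0.009930 mol photons = 0.937.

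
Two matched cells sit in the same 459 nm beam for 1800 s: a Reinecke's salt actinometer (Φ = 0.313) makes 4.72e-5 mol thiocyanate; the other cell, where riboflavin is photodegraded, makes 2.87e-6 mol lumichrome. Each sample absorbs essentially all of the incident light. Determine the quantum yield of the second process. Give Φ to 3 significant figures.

Φ = 0.0190

Photons absorbed by the actinometer: 4.72e-5 / 0.313 = 1.508e-4 mol.
Φ(unknown) = 2.87e-6 / 1.508e-4 = 0.0190.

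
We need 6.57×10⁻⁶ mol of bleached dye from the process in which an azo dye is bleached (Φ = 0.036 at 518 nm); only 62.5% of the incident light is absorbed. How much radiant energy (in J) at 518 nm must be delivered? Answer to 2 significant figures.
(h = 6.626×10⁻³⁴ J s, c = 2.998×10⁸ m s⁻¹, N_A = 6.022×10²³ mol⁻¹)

67 J

Photons that must be absorbed: 6.57×10⁻⁶ / 0.036 = 1.825×10⁻⁴ mol.
Incident photons needed: 1.825×10⁻⁴ / 0.625 = 2.920×10⁻⁴ mol.
Photon energy: hc/λ = 3.835×10⁻¹⁹ J; per mole, 2.309×10⁵ J mol⁻¹.
Energy required: 2.920×10⁻⁴ × 2.309×10⁵ = 67 J.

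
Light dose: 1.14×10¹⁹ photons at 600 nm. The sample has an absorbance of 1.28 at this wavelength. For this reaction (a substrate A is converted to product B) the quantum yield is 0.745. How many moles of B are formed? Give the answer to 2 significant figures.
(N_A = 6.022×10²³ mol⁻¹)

1.3×10⁻⁵ mol

Moles of photons: 1.14×10¹⁹ / 6.022×10²³ = 1.893×10⁻⁵ mol.
Fraction absorbed: 1 − 10^(−1.28) = 0.9475.
Photons absorbed: 0.9475 × 1.893×10⁻⁵ = 1.794×10⁻⁵ mol.
Product: Φ × n_abs = 0.745 × 1.794×10⁻⁵ = 1.337×10⁻⁵ mol.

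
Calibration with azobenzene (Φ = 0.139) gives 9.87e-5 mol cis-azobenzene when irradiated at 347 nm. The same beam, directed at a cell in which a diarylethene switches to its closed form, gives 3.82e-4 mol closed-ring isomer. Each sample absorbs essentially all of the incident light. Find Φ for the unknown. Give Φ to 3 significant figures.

Φ = 0.538

Photons absorbed by the actinometer: 9.87e-5 / 0.139 = 7.101e-4 mol.
Φ(unknown) = 3.82e-4 / 7.101e-4 = 0.538.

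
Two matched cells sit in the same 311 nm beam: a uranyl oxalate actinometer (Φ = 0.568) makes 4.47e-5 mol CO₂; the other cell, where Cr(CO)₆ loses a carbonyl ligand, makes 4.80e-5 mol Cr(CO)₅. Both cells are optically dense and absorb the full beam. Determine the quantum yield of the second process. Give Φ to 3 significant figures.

Φ = 0.610

Photons absorbed by the actinometer: 4.47e-5 / 0.568 = 7.870e-5 mol.
Φ(unknown) = 4.80e-5 / 7.870e-5 = 0.610.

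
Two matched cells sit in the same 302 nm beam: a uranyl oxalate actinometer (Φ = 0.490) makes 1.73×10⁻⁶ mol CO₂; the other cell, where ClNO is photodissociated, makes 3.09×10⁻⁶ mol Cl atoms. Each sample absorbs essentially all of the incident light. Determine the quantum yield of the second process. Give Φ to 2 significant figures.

Photons absorbed by the actinometer: 1.73×10⁻⁶ / 0.490 = 3.531×10⁻⁶ mol.
Φ(unknown) = 3.09×10⁻⁶ / 3.531×10⁻⁶ = 0.88.

Φ = 0.88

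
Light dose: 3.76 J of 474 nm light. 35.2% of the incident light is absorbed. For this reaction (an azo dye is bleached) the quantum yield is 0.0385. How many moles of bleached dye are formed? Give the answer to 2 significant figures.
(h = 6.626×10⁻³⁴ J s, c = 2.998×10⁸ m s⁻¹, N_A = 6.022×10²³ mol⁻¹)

2.0×10⁻⁷ mol

Photon energy at 474 nm: hc/λ = (6.626×10⁻³⁴)(2.998×10⁸)/(474×10⁻⁹) = 4.191×10⁻¹⁹ J.
Photons incident: 3.76 / 4.191×10⁻¹⁹ = 8.972×10¹⁸, i.e. 8.972×10¹⁸/6.022×10²³ = 1.490×10⁻⁵ mol.
Photons absorbed: 0.352 × 1.490×10⁻⁵ = 5.245×10⁻⁶ mol.
Product: Φ × n_abs = 0.0385 × 5.245×10⁻⁶ = 2.019×10⁻⁷ mol.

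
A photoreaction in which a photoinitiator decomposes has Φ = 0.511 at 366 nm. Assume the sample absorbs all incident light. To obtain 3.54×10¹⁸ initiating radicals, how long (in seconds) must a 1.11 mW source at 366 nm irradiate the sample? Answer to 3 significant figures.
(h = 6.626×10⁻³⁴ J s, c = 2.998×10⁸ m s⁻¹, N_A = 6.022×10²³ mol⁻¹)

t ≈ 3390 s

Product: 3.54×10¹⁸ / 6.022×10²³ = 5.878×10⁻⁶ mol.
Photons that must be absorbed: 5.878×10⁻⁶ / 0.511 = 1.150×10⁻⁵ mol.
Photon energy: hc/λ = 5.428×10⁻¹⁹ J; per mole, 3.269×10⁵ J mol⁻¹.
Energy required: 1.150×10⁻⁵ × 3.269×10⁵ = 3.759 J.
Time: 3.759 J / 0.00111 W = 3390 s.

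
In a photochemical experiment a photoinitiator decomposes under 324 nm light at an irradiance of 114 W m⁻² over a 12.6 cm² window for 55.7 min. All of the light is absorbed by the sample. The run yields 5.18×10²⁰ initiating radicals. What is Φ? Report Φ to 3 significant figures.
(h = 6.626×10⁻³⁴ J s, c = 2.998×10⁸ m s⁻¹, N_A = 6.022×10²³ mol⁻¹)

Φ = 0.662

Product: 5.18×10²⁰ / 6.022×10²³ = 8.602×10⁻⁴ mol.
Photon energy at 324 nm: hc/λ = (6.626×10⁻³⁴)(2.998×10⁸)/(324×10⁻⁹) = 6.131×10⁻¹⁹ J.
Energy delivered: (114 W m⁻²)(12.6×10⁻⁴ m²)(3342 s) = 480.0 J.
Photons incident: 480.0 / 6.131×10⁻¹⁹ = 7.829×10²⁰, i.e. 7.829×10²⁰/6.022×10²³ = 0.001300 mol.
Φ = 8.602×10⁻⁴ mol / 0.001300 mol photons = 0.662.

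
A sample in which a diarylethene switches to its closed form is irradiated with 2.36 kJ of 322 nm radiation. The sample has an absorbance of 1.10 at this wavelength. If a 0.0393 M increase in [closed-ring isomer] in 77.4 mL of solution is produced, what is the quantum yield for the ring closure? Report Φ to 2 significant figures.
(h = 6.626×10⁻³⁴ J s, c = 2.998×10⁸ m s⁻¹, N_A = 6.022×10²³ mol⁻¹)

Φ = 0.52

Product: (0.0393 M)(0.0774 L) = 0.003042 mol.
Photon energy at 322 nm: hc/λ = (6.626×10⁻³⁴)(2.998×10⁸)/(322×10⁻⁹) = 6.169×10⁻¹⁹ J.
Incident energy: 2.36 kJ = 2360 J.
Photons incident: 2360 / 6.169×10⁻¹⁹ = 3.826×10²¹, i.e. 3.826×10²¹/6.022×10²³ = 0.006353 mol.
Fraction absorbed: 1 − 10^(−1.10) = 0.9206.
Photons absorbed: 0.9206 × 0.006353 = 0.005849 mol.
Φ = 0.003042 mol / 0.005849 mol photons = 0.52.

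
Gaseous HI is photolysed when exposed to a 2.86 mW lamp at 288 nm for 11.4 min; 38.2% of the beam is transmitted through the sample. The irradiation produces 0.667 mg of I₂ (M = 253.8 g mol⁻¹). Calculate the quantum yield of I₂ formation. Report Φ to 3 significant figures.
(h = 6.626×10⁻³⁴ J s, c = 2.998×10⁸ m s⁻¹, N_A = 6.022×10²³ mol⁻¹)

Product: 0.667 mg / 253.8 g mol⁻¹ = 2.628×10⁻⁶ mol.
Photon energy at 288 nm: hc/λ = (6.626×10⁻³⁴)(2.998×10⁸)/(288×10⁻⁹) = 6.897×10⁻¹⁹ J.
Energy delivered: (2.86 mW)(684 s) = 1.956 J.
Photons incident: 1.956 / 6.897×10⁻¹⁹ = 2.836×10¹⁸, i.e. 2.836×10¹⁸/6.022×10²³ = 4.709×10⁻⁶ mol.
Fraction absorbed: 1 − 38.2/100 = 0.6180.
Photons absorbed: 0.6180 × 4.709×10⁻⁶ = 2.910×10⁻⁶ mol.
Φ = 2.628×10⁻⁶ mol / 2.910×10⁻⁶ mol photons = 0.903.

Φ = 0.903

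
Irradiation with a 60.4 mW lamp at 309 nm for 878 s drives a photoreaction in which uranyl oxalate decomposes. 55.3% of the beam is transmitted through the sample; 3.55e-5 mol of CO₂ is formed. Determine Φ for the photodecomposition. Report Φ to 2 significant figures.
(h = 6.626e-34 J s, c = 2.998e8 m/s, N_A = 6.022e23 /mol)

Φ = 0.58

Photon energy at 309 nm: hc/λ = (6.626e-34)(2.998e8)/(309e-9) = 6.429e-19 J.
Energy delivered: (60.4 mW)(878 s) = 53.03 J.
Photons incident: 53.03 / 6.429e-19 = 8.249e19, i.e. 8.249e19/6.022e23 = 1.370e-4 mol.
Fraction absorbed: 1 − 55.3/100 = 0.4470.
Photons absorbed: 0.4470 × 1.370e-4 = 6.124e-5 mol.
Φ = 3.55e-5 mol / 6.124e-5 mol photons = 0.58.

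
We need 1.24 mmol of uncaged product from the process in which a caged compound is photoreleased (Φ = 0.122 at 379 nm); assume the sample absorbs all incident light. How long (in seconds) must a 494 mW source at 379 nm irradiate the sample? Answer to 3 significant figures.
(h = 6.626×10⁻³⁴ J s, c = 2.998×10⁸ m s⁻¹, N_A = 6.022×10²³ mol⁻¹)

Product: 1.24 mmol = 0.00124 mol.
Photons that must be absorbed: 0.00124 / 0.122 = 0.01016 mol.
Photon energy: hc/λ = 5.241×10⁻¹⁹ J; per mole, 3.156×10⁵ J mol⁻¹.
Energy required: 0.01016 × 3.156×10⁵ = 3206 J.
Time: 3206 J / 0.494 W = 6490 s.

t ≈ 6490 s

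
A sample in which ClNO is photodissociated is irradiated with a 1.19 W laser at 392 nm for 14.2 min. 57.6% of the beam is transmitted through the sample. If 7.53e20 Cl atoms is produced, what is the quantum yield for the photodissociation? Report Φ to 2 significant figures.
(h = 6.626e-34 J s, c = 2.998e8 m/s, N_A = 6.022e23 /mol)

Product: 7.53e20 / 6.022e23 = 0.001250 mol.
Photon energy at 392 nm: hc/λ = (6.626e-34)(2.998e8)/(392e-9) = 5.068e-19 J.
Energy delivered: (1.19 W)(852 s) = 1014 J.
Photons incident: 1014 / 5.068e-19 = 2.001e21, i.e. 2.001e21/6.022e23 = 0.003323 mol.
Fraction absorbed: 1 − 57.6/100 = 0.4240.
Photons absorbed: 0.4240 × 0.003323 = 0.001409 mol.
Φ = 0.001250 mol / 0.001409 mol photons = 0.89.

Φ = 0.89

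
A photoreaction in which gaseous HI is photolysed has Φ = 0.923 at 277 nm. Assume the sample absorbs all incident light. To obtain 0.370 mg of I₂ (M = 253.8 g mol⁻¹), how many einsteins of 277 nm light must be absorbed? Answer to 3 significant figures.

Product: 0.370 mg / 253.8 g mol⁻¹ = 1.458×10⁻⁶ mol.
Photons that must be absorbed: 1.458×10⁻⁶ / 0.923 = 1.580×10⁻⁶ mol.

1.58×10⁻⁶ einstein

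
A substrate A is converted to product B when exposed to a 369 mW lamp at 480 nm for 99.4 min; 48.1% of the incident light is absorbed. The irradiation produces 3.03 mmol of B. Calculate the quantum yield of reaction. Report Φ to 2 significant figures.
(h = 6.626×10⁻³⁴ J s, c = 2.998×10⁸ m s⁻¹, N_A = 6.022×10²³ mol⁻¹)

Product: 3.03 mmol = 0.00303 mol.
Photon energy at 480 nm: hc/λ = (6.626×10⁻³⁴)(2.998×10⁸)/(480×10⁻⁹) = 4.138×10⁻¹⁹ J.
Energy delivered: (369 mW)(5964 s) = 2201 J.
Photons incident: 2201 / 4.138×10⁻¹⁹ = 5.319×10²¹, i.e. 5.319×10²¹/6.022×10²³ = 0.008833 mol.
Photons absorbed: 0.481 × 0.008833 = 0.004249 mol.
Φ = 0.00303 mol / 0.004249 mol photons = 0.71.

Φ = 0.71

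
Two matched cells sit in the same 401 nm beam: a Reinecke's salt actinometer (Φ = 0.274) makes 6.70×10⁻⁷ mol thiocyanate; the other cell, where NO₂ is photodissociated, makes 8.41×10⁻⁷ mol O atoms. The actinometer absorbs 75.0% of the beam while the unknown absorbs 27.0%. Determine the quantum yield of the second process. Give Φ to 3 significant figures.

Photons absorbed by the actinometer: 6.70×10⁻⁷ / 0.274 = 2.445×10⁻⁶ mol.
Incident flux: 2.445×10⁻⁶ / 0.750 = 3.260×10⁻⁶ einstein.
Absorbed by unknown: 0.270 × 3.260×10⁻⁶ = 8.802×10⁻⁷ mol.
Φ(unknown) = 8.41×10⁻⁷ / 8.802×10⁻⁷ = 0.955.

Φ = 0.955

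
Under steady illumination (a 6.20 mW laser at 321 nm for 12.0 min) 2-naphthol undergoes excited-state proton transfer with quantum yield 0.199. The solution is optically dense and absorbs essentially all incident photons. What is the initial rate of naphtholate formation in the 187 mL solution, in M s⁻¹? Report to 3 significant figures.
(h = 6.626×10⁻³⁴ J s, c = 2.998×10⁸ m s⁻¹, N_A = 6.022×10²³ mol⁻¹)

Photon energy at 321 nm: hc/λ = (6.626×10⁻³⁴)(2.998×10⁸)/(321×10⁻⁹) = 6.188×10⁻¹⁹ J.
Energy delivered: (6.20 mW)(720 s) = 4.464 J.
Photons incident: 4.464 / 6.188×10⁻¹⁹ = 7.214×10¹⁸, i.e. 7.214×10¹⁸/6.022×10²³ = 1.198×10⁻⁵ mol.
Product formed: 0.199 × 1.198×10⁻⁵ = 2.384×10⁻⁶ mol.
Rate: 2.384×10⁻⁶ mol / (720 s × 0.187 L) = 1.77×10⁻⁸ M s⁻¹.

1.77×10⁻⁸ M s⁻¹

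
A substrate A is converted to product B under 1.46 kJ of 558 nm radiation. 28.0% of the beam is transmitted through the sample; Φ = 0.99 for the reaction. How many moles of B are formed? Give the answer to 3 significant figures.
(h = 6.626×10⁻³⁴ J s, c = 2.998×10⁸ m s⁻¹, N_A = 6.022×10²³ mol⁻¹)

Photon energy at 558 nm: hc/λ = (6.626×10⁻³⁴)(2.998×10⁸)/(558×10⁻⁹) = 3.560×10⁻¹⁹ J.
Incident energy: 1.46 kJ = 1460 J.
Photons incident: 1460 / 3.560×10⁻¹⁹ = 4.101×10²¹, i.e. 4.101×10²¹/6.022×10²³ = 0.006810 mol.
Fraction absorbed: 1 − 28.0/100 = 0.7200.
Photons absorbed: 0.7200 × 0.006810 = 0.004903 mol.
Product: Φ × n_abs = 0.99 × 0.004903 = 0.004854 mol.

0.00485 mol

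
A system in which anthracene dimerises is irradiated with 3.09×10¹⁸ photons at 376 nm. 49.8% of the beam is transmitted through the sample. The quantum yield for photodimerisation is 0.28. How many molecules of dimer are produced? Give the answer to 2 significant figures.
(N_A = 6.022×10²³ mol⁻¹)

Moles of photons: 3.09×10¹⁸ / 6.022×10²³ = 5.131×10⁻⁶ mol.
Fraction absorbed: 1 − 49.8/100 = 0.5020.
Photons absorbed: 0.5020 × 5.131×10⁻⁶ = 2.576×10⁻⁶ mol.
Product: Φ × n_abs = 0.28 × 2.576×10⁻⁶ = 7.213×10⁻⁷ mol.
As a count: 7.213×10⁻⁷ × 6.022×10²³ = 4.3×10¹⁷.

4.3×10¹⁷ molecules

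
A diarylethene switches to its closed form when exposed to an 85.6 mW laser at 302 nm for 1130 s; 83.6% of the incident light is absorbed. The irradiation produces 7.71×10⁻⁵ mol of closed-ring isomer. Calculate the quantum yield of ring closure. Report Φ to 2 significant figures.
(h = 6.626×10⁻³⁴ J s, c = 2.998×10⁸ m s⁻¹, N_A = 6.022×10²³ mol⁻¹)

Photon energy at 302 nm: hc/λ = (6.626×10⁻³⁴)(2.998×10⁸)/(302×10⁻⁹) = 6.578×10⁻¹⁹ J.
Energy delivered: (85.6 mW)(1130 s) = 96.73 J.
Photons incident: 96.73 / 6.578×10⁻¹⁹ = 1.471×10²⁰, i.e. 1.471×10²⁰/6.022×10²³ = 2.443×10⁻⁴ mol.
Photons absorbed: 0.836 × 2.443×10⁻⁴ = 2.042×10⁻⁴ mol.
Φ = 7.71×10⁻⁵ mol / 2.042×10⁻⁴ mol photons = 0.38.

Φ = 0.38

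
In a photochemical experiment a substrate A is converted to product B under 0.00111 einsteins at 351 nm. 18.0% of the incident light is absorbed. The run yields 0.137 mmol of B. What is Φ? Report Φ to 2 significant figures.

Product: 0.137 mmol = 1.37×10⁻⁴ mol.
Photons absorbed: 0.180 × 0.00111 = 1.998×10⁻⁴ mol.
Φ = 1.37×10⁻⁴ mol / 1.998×10⁻⁴ mol photons = 0.69.

Φ = 0.69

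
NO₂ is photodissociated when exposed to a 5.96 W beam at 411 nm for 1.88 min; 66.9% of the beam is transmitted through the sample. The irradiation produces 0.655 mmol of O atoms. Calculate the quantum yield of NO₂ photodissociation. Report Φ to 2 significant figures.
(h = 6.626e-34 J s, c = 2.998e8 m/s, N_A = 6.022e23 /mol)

Φ = 0.86

Product: 0.655 mmol = 6.55e-4 mol.
Photon energy at 411 nm: hc/λ = (6.626e-34)(2.998e8)/(411e-9) = 4.833e-19 J.
Energy delivered: (5.96 W)(112.8 s) = 672.3 J.
Photons incident: 672.3 / 4.833e-19 = 1.391e21, i.e. 1.391e21/6.022e23 = 0.002310 mol.
Fraction absorbed: 1 − 66.9/100 = 0.3310.
Photons absorbed: 0.3310 × 0.002310 = 7.646e-4 mol.
Φ = 6.55e-4 mol / 7.646e-4 mol photons = 0.86.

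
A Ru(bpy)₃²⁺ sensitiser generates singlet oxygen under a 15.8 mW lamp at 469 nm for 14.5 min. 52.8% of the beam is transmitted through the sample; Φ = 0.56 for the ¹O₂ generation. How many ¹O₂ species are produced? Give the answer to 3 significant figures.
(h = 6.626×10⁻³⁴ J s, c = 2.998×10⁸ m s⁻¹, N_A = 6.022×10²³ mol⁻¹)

8.58×10¹⁸ species

Photon energy at 469 nm: hc/λ = (6.626×10⁻³⁴)(2.998×10⁸)/(469×10⁻⁹) = 4.236×10⁻¹⁹ J.
Energy delivered: (15.8 mW)(870 s) = 13.75 J.
Photons incident: 13.75 / 4.236×10⁻¹⁹ = 3.246×10¹⁹, i.e. 3.246×10¹⁹/6.022×10²³ = 5.390×10⁻⁵ mol.
Fraction absorbed: 1 − 52.8/100 = 0.4720.
Photons absorbed: 0.4720 × 5.390×10⁻⁵ = 2.544×10⁻⁵ mol.
Product: Φ × n_abs = 0.56 × 2.544×10⁻⁵ = 1.425×10⁻⁵ mol.
As a count: 1.425×10⁻⁵ × 6.022×10²³ = 8.58×10¹⁸.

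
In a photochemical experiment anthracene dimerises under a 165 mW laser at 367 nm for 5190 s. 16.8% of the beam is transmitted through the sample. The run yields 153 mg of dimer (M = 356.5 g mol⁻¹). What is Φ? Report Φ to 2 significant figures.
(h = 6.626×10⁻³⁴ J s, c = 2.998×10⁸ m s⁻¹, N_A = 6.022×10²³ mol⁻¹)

Product: 153 mg / 356.5 g mol⁻¹ = 4.292×10⁻⁴ mol.
Photon energy at 367 nm: hc/λ = (6.626×10⁻³⁴)(2.998×10⁸)/(367×10⁻⁹) = 5.413×10⁻¹⁹ J.
Energy delivered: (165 mW)(5190 s) = 856.4 J.
Photons incident: 856.4 / 5.413×10⁻¹⁹ = 1.582×10²¹, i.e. 1.582×10²¹/6.022×10²³ = 0.002627 mol.
Fraction absorbed: 1 − 16.8/100 = 0.8320.
Photons absorbed: 0.8320 × 0.002627 = 0.002186 mol.
Φ = 4.292×10⁻⁴ mol / 0.002186 mol photons = 0.20.

Φ = 0.20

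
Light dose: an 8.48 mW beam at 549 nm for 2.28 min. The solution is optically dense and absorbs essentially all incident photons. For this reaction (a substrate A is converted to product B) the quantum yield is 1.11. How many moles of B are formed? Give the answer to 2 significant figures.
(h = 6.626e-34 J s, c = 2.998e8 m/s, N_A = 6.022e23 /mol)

Photon energy at 549 nm: hc/λ = (6.626e-34)(2.998e8)/(549e-9) = 3.618e-19 J.
Energy delivered: (8.48 mW)(136.8 s) = 1.160 J.
Photons incident: 1.160 / 3.618e-19 = 3.206e18, i.e. 3.206e18/6.022e23 = 5.324e-6 mol.
Product: Φ × n_abs = 1.11 × 5.324e-6 = 5.910e-6 mol.

5.9e-6 mol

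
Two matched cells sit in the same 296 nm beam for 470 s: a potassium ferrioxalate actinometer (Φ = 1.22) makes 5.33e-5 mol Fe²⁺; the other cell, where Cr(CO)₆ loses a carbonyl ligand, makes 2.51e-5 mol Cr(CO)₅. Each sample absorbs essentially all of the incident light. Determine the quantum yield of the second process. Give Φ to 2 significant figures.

Φ = 0.57

Photons absorbed by the actinometer: 5.33e-5 / 1.22 = 4.369e-5 mol.
Φ(unknown) = 2.51e-5 / 4.369e-5 = 0.57.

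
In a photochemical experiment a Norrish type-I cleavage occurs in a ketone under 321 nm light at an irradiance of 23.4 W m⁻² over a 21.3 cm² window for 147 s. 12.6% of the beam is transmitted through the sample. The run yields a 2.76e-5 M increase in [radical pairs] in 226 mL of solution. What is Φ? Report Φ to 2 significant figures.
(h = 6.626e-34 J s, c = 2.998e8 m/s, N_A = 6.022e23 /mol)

Φ = 0.36

Product: (2.76e-5 M)(0.226 L) = 6.238e-6 mol.
Photon energy at 321 nm: hc/λ = (6.626e-34)(2.998e8)/(321e-9) = 6.188e-19 J.
Energy delivered: (23.4 W m⁻²)(21.3e-4 m²)(147 s) = 7.327 J.
Photons incident: 7.327 / 6.188e-19 = 1.184e19, i.e. 1.184e19/6.022e23 = 1.966e-5 mol.
Fraction absorbed: 1 − 12.6/100 = 0.8740.
Photons absorbed: 0.8740 × 1.966e-5 = 1.718e-5 mol.
Φ = 6.238e-6 mol / 1.718e-5 mol photons = 0.36.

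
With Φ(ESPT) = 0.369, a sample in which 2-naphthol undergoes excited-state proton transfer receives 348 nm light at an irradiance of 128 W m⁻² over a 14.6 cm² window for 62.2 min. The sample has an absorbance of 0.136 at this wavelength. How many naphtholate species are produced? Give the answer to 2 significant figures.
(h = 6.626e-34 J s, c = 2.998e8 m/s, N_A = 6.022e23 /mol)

Photon energy at 348 nm: hc/λ = (6.626e-34)(2.998e8)/(348e-9) = 5.708e-19 J.
Energy delivered: (128 W m⁻²)(14.6e-4 m²)(3732 s) = 697.4 J.
Photons incident: 697.4 / 5.708e-19 = 1.222e21, i.e. 1.222e21/6.022e23 = 0.002029 mol.
Fraction absorbed: 1 − 10^(−0.136) = 0.2689.
Photons absorbed: 0.2689 × 0.002029 = 5.456e-4 mol.
Product: Φ × n_abs = 0.369 × 5.456e-4 = 2.013e-4 mol.
As a count: 2.013e-4 × 6.022e23 = 1.2e20.

1.2e20 species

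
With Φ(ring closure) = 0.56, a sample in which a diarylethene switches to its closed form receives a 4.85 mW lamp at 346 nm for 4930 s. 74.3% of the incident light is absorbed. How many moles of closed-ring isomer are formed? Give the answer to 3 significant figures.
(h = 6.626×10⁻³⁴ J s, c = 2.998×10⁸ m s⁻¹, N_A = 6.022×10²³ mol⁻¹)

Photon energy at 346 nm: hc/λ = (6.626×10⁻³⁴)(2.998×10⁸)/(346×10⁻⁹) = 5.741×10⁻¹⁹ J.
Energy delivered: (4.85 mW)(4930 s) = 23.91 J.
Photons incident: 23.91 / 5.741×10⁻¹⁹ = 4.165×10¹⁹, i.e. 4.165×10¹⁹/6.022×10²³ = 6.916×10⁻⁵ mol.
Photons absorbed: 0.743 × 6.916×10⁻⁵ = 5.139×10⁻⁵ mol.
Product: Φ × n_abs = 0.56 × 5.139×10⁻⁵ = 2.878×10⁻⁵ mol.

2.88×10⁻⁵ mol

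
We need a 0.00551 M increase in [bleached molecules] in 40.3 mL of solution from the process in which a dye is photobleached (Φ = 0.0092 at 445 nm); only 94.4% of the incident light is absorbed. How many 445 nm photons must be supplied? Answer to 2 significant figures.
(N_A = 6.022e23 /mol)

1.5e22 photons

Product: (0.00551 M)(0.0403 L) = 2.221e-4 mol.
Photons that must be absorbed: 2.221e-4 / 0.0092 = 0.02414 mol.
Incident photons needed: 0.02414 / 0.944 = 0.02557 mol.
Photon count: 0.02557 × 6.022e23 = 1.5e22.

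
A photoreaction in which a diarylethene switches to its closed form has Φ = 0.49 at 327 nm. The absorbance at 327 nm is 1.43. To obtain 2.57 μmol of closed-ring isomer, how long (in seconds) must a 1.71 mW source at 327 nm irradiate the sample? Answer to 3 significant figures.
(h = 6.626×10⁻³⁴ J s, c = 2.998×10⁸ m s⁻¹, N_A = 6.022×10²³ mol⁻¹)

Product: 2.57 μmol = 2.57×10⁻⁶ mol.
Photons that must be absorbed: 2.57×10⁻⁶ / 0.49 = 5.245×10⁻⁶ mol.
Fraction absorbed: 1 − 10^(−1.43) = 0.9628.
Incident photons needed: 5.245×10⁻⁶ / 0.9628 = 5.448×10⁻⁶ mol.
Photon energy: hc/λ = 6.075×10⁻¹⁹ J; per mole, 3.658×10⁵ J mol⁻¹.
Energy required: 5.448×10⁻⁶ × 3.658×10⁵ = 1.993 J.
Time: 1.993 J / 0.00171 W = 1170 s.

t ≈ 1170 s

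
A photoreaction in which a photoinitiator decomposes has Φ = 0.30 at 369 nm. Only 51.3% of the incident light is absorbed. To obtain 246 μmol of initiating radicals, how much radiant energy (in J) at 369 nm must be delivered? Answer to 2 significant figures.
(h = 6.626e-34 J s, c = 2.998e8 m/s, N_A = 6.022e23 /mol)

520 J

Product: 246 μmol = 2.46e-4 mol.
Photons that must be absorbed: 2.46e-4 / 0.30 = 8.200e-4 mol.
Incident photons needed: 8.200e-4 / 0.513 = 0.001598 mol.
Photon energy: hc/λ = 5.383e-19 J; per mole, 3.242e5 J mol⁻¹.
Energy required: 0.001598 × 3.242e5 = 520 J.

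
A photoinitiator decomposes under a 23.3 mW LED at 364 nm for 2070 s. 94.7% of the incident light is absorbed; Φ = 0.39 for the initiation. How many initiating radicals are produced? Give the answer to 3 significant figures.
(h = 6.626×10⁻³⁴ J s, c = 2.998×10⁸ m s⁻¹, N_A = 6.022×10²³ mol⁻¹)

3.26×10¹⁹ initiating radicals

Photon energy at 364 nm: hc/λ = (6.626×10⁻³⁴)(2.998×10⁸)/(364×10⁻⁹) = 5.457×10⁻¹⁹ J.
Energy delivered: (23.3 mW)(2070 s) = 48.23 J.
Photons incident: 48.23 / 5.457×10⁻¹⁹ = 8.838×10¹⁹, i.e. 8.838×10¹⁹/6.022×10²³ = 1.468×10⁻⁴ mol.
Photons absorbed: 0.947 × 1.468×10⁻⁴ = 1.390×10⁻⁴ mol.
Product: Φ × n_abs = 0.39 × 1.390×10⁻⁴ = 5.421×10⁻⁵ mol.
As a count: 5.421×10⁻⁵ × 6.022×10²³ = 3.26×10¹⁹.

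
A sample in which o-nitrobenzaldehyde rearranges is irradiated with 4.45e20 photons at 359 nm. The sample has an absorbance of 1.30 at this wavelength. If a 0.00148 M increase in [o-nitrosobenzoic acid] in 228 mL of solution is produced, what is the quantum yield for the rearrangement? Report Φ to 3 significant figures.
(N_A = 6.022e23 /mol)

Product: (0.00148 M)(0.228 L) = 3.374e-4 mol.
Moles of photons: 4.45e20 / 6.022e23 = 7.390e-4 mol.
Fraction absorbed: 1 − 10^(−1.30) = 0.9499.
Photons absorbed: 0.9499 × 7.390e-4 = 7.020e-4 mol.
Φ = 3.374e-4 mol / 7.020e-4 mol photons = 0.481.

Φ = 0.481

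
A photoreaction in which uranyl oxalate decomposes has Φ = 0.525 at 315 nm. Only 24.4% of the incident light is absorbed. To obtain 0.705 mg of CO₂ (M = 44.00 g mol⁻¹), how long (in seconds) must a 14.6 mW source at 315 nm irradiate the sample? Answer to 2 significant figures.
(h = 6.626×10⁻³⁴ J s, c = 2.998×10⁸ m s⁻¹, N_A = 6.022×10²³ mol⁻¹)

t ≈ 3300 s

Product: 0.705 mg / 44.00 g mol⁻¹ = 1.602×10⁻⁵ mol.
Photons that must be absorbed: 1.602×10⁻⁵ / 0.525 = 3.051×10⁻⁵ mol.
Incident photons needed: 3.051×10⁻⁵ / 0.244 = 1.250×10⁻⁴ mol.
Photon energy: hc/λ = 6.306×10⁻¹⁹ J; per mole, 3.797×10⁵ J mol⁻¹.
Energy required: 1.250×10⁻⁴ × 3.797×10⁵ = 47.46 J.
Time: 47.46 J / 0.0146 W = 3300 s.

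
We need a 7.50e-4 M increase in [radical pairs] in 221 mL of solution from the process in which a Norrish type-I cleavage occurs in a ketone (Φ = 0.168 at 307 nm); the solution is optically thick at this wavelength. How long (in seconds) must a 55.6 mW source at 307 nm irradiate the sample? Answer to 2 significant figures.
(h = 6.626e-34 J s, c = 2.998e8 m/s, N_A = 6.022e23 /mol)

Product: (7.50e-4 M)(0.221 L) = 1.658e-4 mol.
Photons that must be absorbed: 1.658e-4 / 0.168 = 9.869e-4 mol.
Photon energy: hc/λ = 6.471e-19 J; per mole, 3.897e5 J mol⁻¹.
Energy required: 9.869e-4 × 3.897e5 = 384.6 J.
Time: 384.6 J / 0.0556 W = 6900 s.

t ≈ 6900 s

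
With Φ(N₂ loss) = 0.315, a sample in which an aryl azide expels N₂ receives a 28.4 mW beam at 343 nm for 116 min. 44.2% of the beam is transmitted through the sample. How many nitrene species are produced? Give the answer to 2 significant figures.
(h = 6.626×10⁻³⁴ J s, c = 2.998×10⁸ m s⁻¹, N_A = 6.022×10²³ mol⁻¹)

6.0×10¹⁹ species

Photon energy at 343 nm: hc/λ = (6.626×10⁻³⁴)(2.998×10⁸)/(343×10⁻⁹) = 5.791×10⁻¹⁹ J.
Energy delivered: (28.4 mW)(6960 s) = 197.7 J.
Photons incident: 197.7 / 5.791×10⁻¹⁹ = 3.414×10²⁰, i.e. 3.414×10²⁰/6.022×10²³ = 5.669×10⁻⁴ mol.
Fraction absorbed: 1 − 44.2/100 = 0.5580.
Photons absorbed: 0.5580 × 5.669×10⁻⁴ = 3.163×10⁻⁴ mol.
Product: Φ × n_abs = 0.315 × 3.163×10⁻⁴ = 9.963×10⁻⁵ mol.
As a count: 9.963×10⁻⁵ × 6.022×10²³ = 6.0×10¹⁹.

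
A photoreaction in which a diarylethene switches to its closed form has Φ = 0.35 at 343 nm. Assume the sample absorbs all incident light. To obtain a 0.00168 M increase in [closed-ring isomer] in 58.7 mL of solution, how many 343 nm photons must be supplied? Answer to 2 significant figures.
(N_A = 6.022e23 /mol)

Product: (0.00168 M)(0.0587 L) = 9.862e-5 mol.
Photons that must be absorbed: 9.862e-5 / 0.35 = 2.818e-4 mol.
Photon count: 2.818e-4 × 6.022e23 = 1.7e20.

1.7e20 photons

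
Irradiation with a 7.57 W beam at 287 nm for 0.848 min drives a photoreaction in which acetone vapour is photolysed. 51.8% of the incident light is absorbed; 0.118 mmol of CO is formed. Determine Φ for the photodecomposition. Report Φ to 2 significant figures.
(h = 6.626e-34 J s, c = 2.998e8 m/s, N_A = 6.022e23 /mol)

Φ = 0.25

Product: 0.118 mmol = 1.18e-4 mol.
Photon energy at 287 nm: hc/λ = (6.626e-34)(2.998e8)/(287e-9) = 6.922e-19 J.
Energy delivered: (7.57 W)(50.88 s) = 385.2 J.
Photons incident: 385.2 / 6.922e-19 = 5.565e20, i.e. 5.565e20/6.022e23 = 9.241e-4 mol.
Photons absorbed: 0.518 × 9.241e-4 = 4.787e-4 mol.
Φ = 1.18e-4 mol / 4.787e-4 mol photons = 0.25.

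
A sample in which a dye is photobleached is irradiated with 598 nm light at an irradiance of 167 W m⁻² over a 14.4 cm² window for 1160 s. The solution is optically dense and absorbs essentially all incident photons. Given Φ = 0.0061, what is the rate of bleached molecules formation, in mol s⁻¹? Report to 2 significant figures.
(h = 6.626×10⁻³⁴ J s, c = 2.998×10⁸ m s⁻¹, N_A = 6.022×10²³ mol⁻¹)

Photon energy at 598 nm: hc/λ = (6.626×10⁻³⁴)(2.998×10⁸)/(598×10⁻⁹) = 3.322×10⁻¹⁹ J.
Energy delivered: (167 W m⁻²)(14.4×10⁻⁴ m²)(1160 s) = 279.0 J.
Photons incident: 279.0 / 3.322×10⁻¹⁹ = 8.399×10²⁰, i.e. 8.399×10²⁰/6.022×10²³ = 0.001395 mol.
Product formed: 0.0061 × 0.001395 = 8.510×10⁻⁶ mol.
Rate: 8.510×10⁻⁶ / 1160 s = 7.3×10⁻⁹ mol s⁻¹.

7.3×10⁻⁹ mol s⁻¹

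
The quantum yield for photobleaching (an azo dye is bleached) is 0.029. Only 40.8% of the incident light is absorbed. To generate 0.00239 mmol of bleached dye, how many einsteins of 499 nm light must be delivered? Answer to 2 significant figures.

2.0×10⁻⁴ einstein

Product: 0.00239 mmol = 2.39×10⁻⁶ mol.
Photons that must be absorbed: 2.39×10⁻⁶ / 0.029 = 8.241×10⁻⁵ mol.
Incident photons needed: 8.241×10⁻⁵ / 0.408 = 2.020×10⁻⁴ mol.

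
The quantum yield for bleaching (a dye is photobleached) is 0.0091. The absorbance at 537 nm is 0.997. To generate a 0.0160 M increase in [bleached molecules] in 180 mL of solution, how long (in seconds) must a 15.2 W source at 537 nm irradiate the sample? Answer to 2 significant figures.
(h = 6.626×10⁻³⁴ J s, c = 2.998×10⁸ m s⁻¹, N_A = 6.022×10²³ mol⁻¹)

Product: (0.0160 M)(0.18 L) = 0.002880 mol.
Photons that must be absorbed: 0.002880 / 0.0091 = 0.3165 mol.
Fraction absorbed: 1 − 10^(−0.997) = 0.8993.
Incident photons needed: 0.3165 / 0.8993 = 0.3519 mol.
Photon energy: hc/λ = 3.699×10⁻¹⁹ J; per mole, 2.228×10⁵ J mol⁻¹.
Energy required: 0.3519 × 2.228×10⁵ = 7.840×10⁴ J.
Time: 7.840×10⁴ J / 15.2 W = 5200 s.

t ≈ 5200 s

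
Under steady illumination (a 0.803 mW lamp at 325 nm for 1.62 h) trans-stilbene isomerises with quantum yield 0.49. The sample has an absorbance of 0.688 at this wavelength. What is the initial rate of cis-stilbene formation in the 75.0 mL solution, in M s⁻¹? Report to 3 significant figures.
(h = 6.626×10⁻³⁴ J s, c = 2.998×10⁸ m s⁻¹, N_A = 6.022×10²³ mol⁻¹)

Photon energy at 325 nm: hc/λ = (6.626×10⁻³⁴)(2.998×10⁸)/(325×10⁻⁹) = 6.112×10⁻¹⁹ J.
Energy delivered: (0.803 mW)(5832 s) = 4.683 J.
Photons incident: 4.683 / 6.112×10⁻¹⁹ = 7.662×10¹⁸, i.e. 7.662×10¹⁸/6.022×10²³ = 1.272×10⁻⁵ mol.
Fraction absorbed: 1 − 10^(−0.688) = 0.7949.
Photons absorbed: 0.7949 × 1.272×10⁻⁵ = 1.011×10⁻⁵ mol.
Product formed: 0.49 × 1.011×10⁻⁵ = 4.954×10⁻⁶ mol.
Rate: 4.954×10⁻⁶ mol / (5832 s × 0.075 L) = 1.13×10⁻⁸ M s⁻¹.

1.13×10⁻⁸ M s⁻¹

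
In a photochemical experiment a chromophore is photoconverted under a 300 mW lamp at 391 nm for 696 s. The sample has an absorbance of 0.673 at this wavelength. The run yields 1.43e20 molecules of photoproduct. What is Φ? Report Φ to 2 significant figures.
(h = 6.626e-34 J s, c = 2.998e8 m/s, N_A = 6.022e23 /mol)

Product: 1.43e20 / 6.022e23 = 2.375e-4 mol.
Photon energy at 391 nm: hc/λ = (6.626e-34)(2.998e8)/(391e-9) = 5.080e-19 J.
Energy delivered: (300 mW)(696 s) = 208.8 J.
Photons incident: 208.8 / 5.080e-19 = 4.110e20, i.e. 4.110e20/6.022e23 = 6.825e-4 mol.
Fraction absorbed: 1 − 10^(−0.673) = 0.7877.
Photons absorbed: 0.7877 × 6.825e-4 = 5.376e-4 mol.
Φ = 2.375e-4 mol / 5.376e-4 mol photons = 0.44.

Φ = 0.44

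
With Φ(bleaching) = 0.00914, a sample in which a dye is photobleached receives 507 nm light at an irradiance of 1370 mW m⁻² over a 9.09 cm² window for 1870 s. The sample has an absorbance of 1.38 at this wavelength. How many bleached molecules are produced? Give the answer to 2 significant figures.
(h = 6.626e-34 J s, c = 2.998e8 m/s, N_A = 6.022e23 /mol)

5.2e16 bleached molecules

Photon energy at 507 nm: hc/λ = (6.626e-34)(2.998e8)/(507e-9) = 3.918e-19 J.
Energy delivered: (1370 mW m⁻²)(9.09e-4 m²)(1870 s) = 2.329 J.
Photons incident: 2.329 / 3.918e-19 = 5.944e18, i.e. 5.944e18/6.022e23 = 9.870e-6 mol.
Fraction absorbed: 1 − 10^(−1.38) = 0.9583.
Photons absorbed: 0.9583 × 9.870e-6 = 9.458e-6 mol.
Product: Φ × n_abs = 0.00914 × 9.458e-6 = 8.645e-8 mol.
As a count: 8.645e-8 × 6.022e23 = 5.2e16.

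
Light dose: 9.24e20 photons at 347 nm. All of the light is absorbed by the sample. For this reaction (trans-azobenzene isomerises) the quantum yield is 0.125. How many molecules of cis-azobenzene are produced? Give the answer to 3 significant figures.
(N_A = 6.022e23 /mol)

Moles of photons: 9.24e20 / 6.022e23 = 0.001534 mol.
Product: Φ × n_abs = 0.125 × 0.001534 = 1.918e-4 mol.
As a count: 1.918e-4 × 6.022e23 = 1.16e20.

1.16e20 molecules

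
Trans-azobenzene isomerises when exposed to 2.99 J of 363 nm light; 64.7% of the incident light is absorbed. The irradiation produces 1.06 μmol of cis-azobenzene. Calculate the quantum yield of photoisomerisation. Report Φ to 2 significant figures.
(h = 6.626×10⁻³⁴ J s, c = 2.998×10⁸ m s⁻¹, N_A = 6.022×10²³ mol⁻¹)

Φ = 0.18

Product: 1.06 μmol = 1.06×10⁻⁶ mol.
Photon energy at 363 nm: hc/λ = (6.626×10⁻³⁴)(2.998×10⁸)/(363×10⁻⁹) = 5.472×10⁻¹⁹ J.
Photons incident: 2.99 / 5.472×10⁻¹⁹ = 5.464×10¹⁸, i.e. 5.464×10¹⁸/6.022×10²³ = 9.073×10⁻⁶ mol.
Photons absorbed: 0.647 × 9.073×10⁻⁶ = 5.870×10⁻⁶ mol.
Φ = 1.06×10⁻⁶ mol / 5.870×10⁻⁶ mol photons = 0.18.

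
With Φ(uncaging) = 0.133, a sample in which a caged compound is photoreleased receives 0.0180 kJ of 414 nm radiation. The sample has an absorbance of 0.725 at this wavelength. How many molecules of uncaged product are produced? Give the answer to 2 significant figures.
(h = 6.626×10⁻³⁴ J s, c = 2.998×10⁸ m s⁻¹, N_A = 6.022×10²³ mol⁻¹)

Photon energy at 414 nm: hc/λ = (6.626×10⁻³⁴)(2.998×10⁸)/(414×10⁻⁹) = 4.798×10⁻¹⁹ J.
Incident energy: 0.0180 kJ = 18.0 J.
Photons incident: 18.0 / 4.798×10⁻¹⁹ = 3.752×10¹⁹, i.e. 3.752×10¹⁹/6.022×10²³ = 6.230×10⁻⁵ mol.
Fraction absorbed: 1 − 10^(−0.725) = 0.8116.
Photons absorbed: 0.8116 × 6.230×10⁻⁵ = 5.056×10⁻⁵ mol.
Product: Φ × n_abs = 0.133 × 5.056×10⁻⁵ = 6.724×10⁻⁶ mol.
As a count: 6.724×10⁻⁶ × 6.022×10²³ = 4.0×10¹⁸.

4.0×10¹⁸ molecules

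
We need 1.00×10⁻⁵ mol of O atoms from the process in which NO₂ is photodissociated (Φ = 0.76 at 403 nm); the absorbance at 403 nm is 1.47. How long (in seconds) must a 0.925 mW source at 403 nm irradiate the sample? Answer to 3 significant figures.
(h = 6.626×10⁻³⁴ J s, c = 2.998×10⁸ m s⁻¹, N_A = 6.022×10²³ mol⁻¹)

Photons that must be absorbed: 1.00×10⁻⁵ / 0.76 = 1.316×10⁻⁵ mol.
Fraction absorbed: 1 − 10^(−1.47) = 0.9661.
Incident photons needed: 1.316×10⁻⁵ / 0.9661 = 1.362×10⁻⁵ mol.
Photon energy: hc/λ = 4.929×10⁻¹⁹ J; per mole, 2.968×10⁵ J mol⁻¹.
Energy required: 1.362×10⁻⁵ × 2.968×10⁵ = 4.042 J.
Time: 4.042 J / 0.000925 W = 4370 s.

t ≈ 4370 s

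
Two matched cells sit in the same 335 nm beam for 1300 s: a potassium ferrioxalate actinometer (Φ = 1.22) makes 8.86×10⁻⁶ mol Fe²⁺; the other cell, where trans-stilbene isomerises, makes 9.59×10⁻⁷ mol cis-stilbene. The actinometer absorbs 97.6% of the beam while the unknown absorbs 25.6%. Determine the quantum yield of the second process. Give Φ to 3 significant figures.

Photons absorbed by the actinometer: 8.86×10⁻⁶ / 1.22 = 7.262×10⁻⁶ mol.
Incident flux: 7.262×10⁻⁶ / 0.976 = 7.441×10⁻⁶ einstein.
Absorbed by unknown: 0.256 × 7.441×10⁻⁶ = 1.905×10⁻⁶ mol.
Φ(unknown) = 9.59×10⁻⁷ / 1.905×10⁻⁶ = 0.503.

Φ = 0.503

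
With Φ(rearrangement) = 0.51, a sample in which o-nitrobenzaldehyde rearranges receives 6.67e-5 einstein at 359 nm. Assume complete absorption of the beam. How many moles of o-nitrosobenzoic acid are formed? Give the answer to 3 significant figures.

3.40e-5 mol

Product: Φ × n_abs = 0.51 × 6.67e-5 = 3.402e-5 mol.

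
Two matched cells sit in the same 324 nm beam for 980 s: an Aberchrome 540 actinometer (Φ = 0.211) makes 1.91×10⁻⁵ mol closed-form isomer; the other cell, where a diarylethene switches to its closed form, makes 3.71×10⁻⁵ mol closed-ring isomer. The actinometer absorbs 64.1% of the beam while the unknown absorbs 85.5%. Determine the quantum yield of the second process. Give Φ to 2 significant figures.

Φ = 0.31

Photons absorbed by the actinometer: 1.91×10⁻⁵ / 0.211 = 9.052×10⁻⁵ mol.
Incident flux: 9.052×10⁻⁵ / 0.641 = 1.412×10⁻⁴ einstein.
Absorbed by unknown: 0.855 × 1.412×10⁻⁴ = 1.207×10⁻⁴ mol.
Φ(unknown) = 3.71×10⁻⁵ / 1.207×10⁻⁴ = 0.31.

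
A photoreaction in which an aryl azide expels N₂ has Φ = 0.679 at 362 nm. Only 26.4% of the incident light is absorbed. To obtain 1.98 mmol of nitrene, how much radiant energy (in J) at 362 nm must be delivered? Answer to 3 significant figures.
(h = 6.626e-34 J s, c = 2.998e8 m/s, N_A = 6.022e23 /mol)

Product: 1.98 mmol = 0.00198 mol.
Photons that must be absorbed: 0.00198 / 0.679 = 0.002916 mol.
Incident photons needed: 0.002916 / 0.264 = 0.01105 mol.
Photon energy: hc/λ = 5.487e-19 J; per mole, 3.304e5 J mol⁻¹.
Energy required: 0.01105 × 3.304e5 = 3650 J.

3650 J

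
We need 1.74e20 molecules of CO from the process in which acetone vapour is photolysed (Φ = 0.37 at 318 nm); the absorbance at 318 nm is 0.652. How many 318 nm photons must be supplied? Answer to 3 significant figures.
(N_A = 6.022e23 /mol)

Product: 1.74e20 / 6.022e23 = 2.889e-4 mol.
Photons that must be absorbed: 2.889e-4 / 0.37 = 7.808e-4 mol.
Fraction absorbed: 1 − 10^(−0.652) = 0.7772.
Incident photons needed: 7.808e-4 / 0.7772 = 0.001005 mol.
Photon count: 0.001005 × 6.022e23 = 6.05e20.

6.05e20 photons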